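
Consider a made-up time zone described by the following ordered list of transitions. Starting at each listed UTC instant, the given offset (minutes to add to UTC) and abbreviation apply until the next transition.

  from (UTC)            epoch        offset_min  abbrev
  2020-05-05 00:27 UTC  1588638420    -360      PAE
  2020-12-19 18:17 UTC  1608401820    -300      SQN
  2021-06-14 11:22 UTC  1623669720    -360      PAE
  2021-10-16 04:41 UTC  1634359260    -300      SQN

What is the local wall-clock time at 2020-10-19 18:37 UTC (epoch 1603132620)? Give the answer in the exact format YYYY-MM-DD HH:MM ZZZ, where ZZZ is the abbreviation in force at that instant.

2020-10-19 12:37 PAE

Query: 2020-10-19 18:37 UTC
Rule 1/4 (PAE, -06:00): 2020-05-05 00:27 UTC ≤ query < 2020-12-19 18:17 UTC
18·60 + 37 - 360 = 757 min
757 = 0·1440 + 757; 757 = 12·60 + 37 → 12:37, same day
→ 2020-10-19 12:37 PAE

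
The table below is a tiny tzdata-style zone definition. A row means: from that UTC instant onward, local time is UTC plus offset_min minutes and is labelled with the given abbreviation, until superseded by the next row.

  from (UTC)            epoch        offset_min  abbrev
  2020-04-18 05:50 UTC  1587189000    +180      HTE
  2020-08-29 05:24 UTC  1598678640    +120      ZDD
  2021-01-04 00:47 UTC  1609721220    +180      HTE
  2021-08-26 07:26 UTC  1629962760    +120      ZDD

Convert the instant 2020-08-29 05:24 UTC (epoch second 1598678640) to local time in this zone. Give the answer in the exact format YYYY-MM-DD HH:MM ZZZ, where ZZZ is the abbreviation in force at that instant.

Query: 2020-08-29 05:24 UTC
Rule 2/4 (ZDD, +02:00): 2020-08-29 05:24 UTC ≤ query < 2021-01-04 00:47 UTC
5·60 + 24 + 120 = 444 min
444 = 0·1440 + 444; 444 = 7·60 + 24 → 07:24, same day
→ 2020-08-29 07:24 ZDD

2020-08-29 07:24 ZDD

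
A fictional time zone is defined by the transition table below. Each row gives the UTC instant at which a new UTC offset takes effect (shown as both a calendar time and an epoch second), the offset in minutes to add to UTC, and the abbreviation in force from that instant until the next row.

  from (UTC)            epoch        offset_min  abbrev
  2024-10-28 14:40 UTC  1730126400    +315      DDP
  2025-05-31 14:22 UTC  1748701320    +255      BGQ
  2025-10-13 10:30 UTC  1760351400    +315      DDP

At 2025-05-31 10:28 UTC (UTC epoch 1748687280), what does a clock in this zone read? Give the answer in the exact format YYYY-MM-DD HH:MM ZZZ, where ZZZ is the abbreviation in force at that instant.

2025-05-31 15:43 DDP

Query: 2025-05-31 10:28 UTC
Rule 1/3 (DDP, +05:15): 2024-10-28 14:40 UTC ≤ query < 2025-05-31 14:22 UTC
10·60 + 28 + 315 = 943 min
943 = 0·1440 + 943; 943 = 15·60 + 43 → 15:43, same day
→ 2025-05-31 15:43 DDP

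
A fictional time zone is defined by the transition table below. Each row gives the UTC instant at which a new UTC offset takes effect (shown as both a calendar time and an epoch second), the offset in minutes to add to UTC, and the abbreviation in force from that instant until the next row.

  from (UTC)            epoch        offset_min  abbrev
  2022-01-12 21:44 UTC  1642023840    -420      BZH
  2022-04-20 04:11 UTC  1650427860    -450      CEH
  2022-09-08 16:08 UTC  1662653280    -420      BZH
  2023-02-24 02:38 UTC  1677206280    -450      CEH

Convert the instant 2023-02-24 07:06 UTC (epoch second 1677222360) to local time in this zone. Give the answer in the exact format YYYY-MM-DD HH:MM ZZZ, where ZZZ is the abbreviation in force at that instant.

Query: 2023-02-24 07:06 UTC
Rule 4/4 (CEH, -07:30): 2023-02-24 02:38 UTC ≤ query < +∞
7·60 + 6 - 450 = -24 min
-24 = -1·1440 + 1416; 1416 = 23·60 + 36 → 23:36, 2023-02-24 - 1 day = 2023-02-23
→ 2023-02-23 23:36 CEH

2023-02-23 23:36 CEH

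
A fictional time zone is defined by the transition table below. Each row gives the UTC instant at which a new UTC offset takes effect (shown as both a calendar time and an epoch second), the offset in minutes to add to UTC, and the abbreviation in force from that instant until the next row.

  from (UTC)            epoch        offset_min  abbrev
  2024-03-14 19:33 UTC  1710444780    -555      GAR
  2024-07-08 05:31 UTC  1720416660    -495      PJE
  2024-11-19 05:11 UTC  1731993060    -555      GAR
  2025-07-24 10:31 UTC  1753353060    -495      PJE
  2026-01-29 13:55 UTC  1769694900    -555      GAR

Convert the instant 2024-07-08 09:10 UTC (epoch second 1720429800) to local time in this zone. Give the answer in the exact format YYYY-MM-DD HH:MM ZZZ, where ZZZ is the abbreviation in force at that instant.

2024-07-08 00:55 PJE

Query: 2024-07-08 09:10 UTC
Rule 2/5 (PJE, -08:15): 2024-07-08 05:31 UTC ≤ query < 2024-11-19 05:11 UTC
9·60 + 10 - 495 = 55 min
55 = 0·1440 + 55; 55 = 0·60 + 55 → 00:55, same day
→ 2024-07-08 00:55 PJE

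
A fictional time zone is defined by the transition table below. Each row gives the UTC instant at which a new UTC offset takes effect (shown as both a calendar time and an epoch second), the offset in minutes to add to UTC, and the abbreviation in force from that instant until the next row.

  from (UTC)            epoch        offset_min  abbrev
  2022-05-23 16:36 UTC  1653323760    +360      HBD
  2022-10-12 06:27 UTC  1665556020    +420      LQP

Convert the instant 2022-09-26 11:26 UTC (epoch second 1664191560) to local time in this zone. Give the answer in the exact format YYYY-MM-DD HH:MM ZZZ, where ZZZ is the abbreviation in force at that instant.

2022-09-26 17:26 HBD

Query: 2022-09-26 11:26 UTC
Rule 1/2 (HBD, +06:00): 2022-05-23 16:36 UTC ≤ query < 2022-10-12 06:27 UTC
11·60 + 26 + 360 = 1046 min
1046 = 0·1440 + 1046; 1046 = 17·60 + 26 → 17:26, same day
→ 2022-09-26 17:26 HBD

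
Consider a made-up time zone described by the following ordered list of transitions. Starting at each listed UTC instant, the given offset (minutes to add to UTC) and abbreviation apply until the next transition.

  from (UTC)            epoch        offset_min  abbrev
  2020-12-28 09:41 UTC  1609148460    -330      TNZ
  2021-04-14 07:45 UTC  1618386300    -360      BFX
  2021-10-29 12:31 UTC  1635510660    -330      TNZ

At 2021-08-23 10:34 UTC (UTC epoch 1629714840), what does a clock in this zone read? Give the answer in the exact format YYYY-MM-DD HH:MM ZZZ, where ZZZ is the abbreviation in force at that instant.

Query: 2021-08-23 10:34 UTC
Rule 2/3 (BFX, -06:00): 2021-04-14 07:45 UTC ≤ query < 2021-10-29 12:31 UTC
10·60 + 34 - 360 = 274 min
274 = 0·1440 + 274; 274 = 4·60 + 34 → 04:34, same day
→ 2021-08-23 04:34 BFX

2021-08-23 04:34 BFX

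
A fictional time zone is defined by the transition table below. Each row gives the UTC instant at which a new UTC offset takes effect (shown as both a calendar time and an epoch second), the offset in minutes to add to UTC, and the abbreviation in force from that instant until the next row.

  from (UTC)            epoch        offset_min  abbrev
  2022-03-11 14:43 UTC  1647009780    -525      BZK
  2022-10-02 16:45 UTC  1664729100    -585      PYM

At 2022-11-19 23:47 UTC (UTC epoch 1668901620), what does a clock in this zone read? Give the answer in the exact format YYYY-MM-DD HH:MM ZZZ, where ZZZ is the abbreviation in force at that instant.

2022-11-19 14:02 PYM

Query: 2022-11-19 23:47 UTC
Rule 2/2 (PYM, -09:45): 2022-10-02 16:45 UTC ≤ query < +∞
23·60 + 47 - 585 = 842 min
842 = 0·1440 + 842; 842 = 14·60 + 2 → 14:02, same day
→ 2022-11-19 14:02 PYM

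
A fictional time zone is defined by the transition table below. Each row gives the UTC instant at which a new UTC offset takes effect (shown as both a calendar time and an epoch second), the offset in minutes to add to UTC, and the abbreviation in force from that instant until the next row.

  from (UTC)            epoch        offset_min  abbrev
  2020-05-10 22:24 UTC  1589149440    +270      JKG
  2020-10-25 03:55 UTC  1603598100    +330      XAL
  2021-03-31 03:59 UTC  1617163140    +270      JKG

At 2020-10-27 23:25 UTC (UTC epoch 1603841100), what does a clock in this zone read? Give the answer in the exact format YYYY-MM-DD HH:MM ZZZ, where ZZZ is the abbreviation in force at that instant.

Query: 2020-10-27 23:25 UTC
Rule 2/3 (XAL, +05:30): 2020-10-25 03:55 UTC ≤ query < 2021-03-31 03:59 UTC
23·60 + 25 + 330 = 1735 min
1735 = 1·1440 + 295; 295 = 4·60 + 55 → 04:55, 2020-10-27 + 1 day = 2020-10-28
→ 2020-10-28 04:55 XAL

2020-10-28 04:55 XAL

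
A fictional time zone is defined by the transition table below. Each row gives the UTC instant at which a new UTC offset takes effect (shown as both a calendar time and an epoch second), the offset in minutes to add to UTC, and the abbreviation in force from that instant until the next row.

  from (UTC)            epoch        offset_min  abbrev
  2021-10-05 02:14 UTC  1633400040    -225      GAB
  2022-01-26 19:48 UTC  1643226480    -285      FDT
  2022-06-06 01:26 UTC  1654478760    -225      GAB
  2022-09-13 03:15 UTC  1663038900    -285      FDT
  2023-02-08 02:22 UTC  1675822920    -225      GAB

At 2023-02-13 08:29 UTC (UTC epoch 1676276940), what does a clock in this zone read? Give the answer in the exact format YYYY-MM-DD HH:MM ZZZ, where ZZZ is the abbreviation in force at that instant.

Query: 2023-02-13 08:29 UTC
Rule 5/5 (GAB, -03:45): 2023-02-08 02:22 UTC ≤ query < +∞
8·60 + 29 - 225 = 284 min
284 = 0·1440 + 284; 284 = 4·60 + 44 → 04:44, same day
→ 2023-02-13 04:44 GAB

2023-02-13 04:44 GAB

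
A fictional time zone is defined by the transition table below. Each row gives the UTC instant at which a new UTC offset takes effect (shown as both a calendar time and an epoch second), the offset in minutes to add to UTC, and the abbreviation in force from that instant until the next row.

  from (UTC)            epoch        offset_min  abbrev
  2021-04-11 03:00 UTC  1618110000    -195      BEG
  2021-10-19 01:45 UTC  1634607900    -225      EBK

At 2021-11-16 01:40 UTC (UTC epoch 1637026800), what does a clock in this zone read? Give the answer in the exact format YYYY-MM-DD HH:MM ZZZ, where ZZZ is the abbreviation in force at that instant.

2021-11-15 21:55 EBK

Query: 2021-11-16 01:40 UTC
Rule 2/2 (EBK, -03:45): 2021-10-19 01:45 UTC ≤ query < +∞
1·60 + 40 - 225 = -125 min
-125 = -1·1440 + 1315; 1315 = 21·60 + 55 → 21:55, 2021-11-16 - 1 day = 2021-11-15
→ 2021-11-15 21:55 EBK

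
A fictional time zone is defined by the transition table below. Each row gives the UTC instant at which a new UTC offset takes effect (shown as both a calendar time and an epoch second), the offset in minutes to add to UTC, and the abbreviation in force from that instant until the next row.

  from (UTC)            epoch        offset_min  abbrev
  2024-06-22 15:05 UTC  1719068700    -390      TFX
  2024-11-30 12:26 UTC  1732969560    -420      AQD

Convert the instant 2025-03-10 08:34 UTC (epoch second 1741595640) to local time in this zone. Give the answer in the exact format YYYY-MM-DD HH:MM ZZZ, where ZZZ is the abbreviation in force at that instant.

Query: 2025-03-10 08:34 UTC
Rule 2/2 (AQD, -07:00): 2024-11-30 12:26 UTC ≤ query < +∞
8·60 + 34 - 420 = 94 min
94 = 0·1440 + 94; 94 = 1·60 + 34 → 01:34, same day
→ 2025-03-10 01:34 AQD

2025-03-10 01:34 AQD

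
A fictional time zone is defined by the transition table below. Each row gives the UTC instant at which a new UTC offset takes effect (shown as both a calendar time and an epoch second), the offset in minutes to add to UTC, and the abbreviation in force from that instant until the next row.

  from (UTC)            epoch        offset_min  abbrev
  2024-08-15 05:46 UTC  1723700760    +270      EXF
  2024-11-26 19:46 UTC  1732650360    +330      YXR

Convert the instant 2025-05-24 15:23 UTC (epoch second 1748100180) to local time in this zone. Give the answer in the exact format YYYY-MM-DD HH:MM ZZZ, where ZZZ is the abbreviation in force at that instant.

2025-05-24 20:53 YXR

Query: 2025-05-24 15:23 UTC
Rule 2/2 (YXR, +05:30): 2024-11-26 19:46 UTC ≤ query < +∞
15·60 + 23 + 330 = 1253 min
1253 = 0·1440 + 1253; 1253 = 20·60 + 53 → 20:53, same day
→ 2025-05-24 20:53 YXR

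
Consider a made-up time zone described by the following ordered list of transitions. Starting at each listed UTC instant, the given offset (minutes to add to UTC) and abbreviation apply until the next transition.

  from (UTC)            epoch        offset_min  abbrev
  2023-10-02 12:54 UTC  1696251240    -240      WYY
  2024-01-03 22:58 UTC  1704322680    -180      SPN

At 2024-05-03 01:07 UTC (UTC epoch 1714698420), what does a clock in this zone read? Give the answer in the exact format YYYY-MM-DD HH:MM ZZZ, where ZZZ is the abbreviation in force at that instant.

2024-05-02 22:07 SPN

Query: 2024-05-03 01:07 UTC
Rule 2/2 (SPN, -03:00): 2024-01-03 22:58 UTC ≤ query < +∞
1·60 + 7 - 180 = -113 min
-113 = -1·1440 + 1327; 1327 = 22·60 + 7 → 22:07, 2024-05-03 - 1 day = 2024-05-02
→ 2024-05-02 22:07 SPN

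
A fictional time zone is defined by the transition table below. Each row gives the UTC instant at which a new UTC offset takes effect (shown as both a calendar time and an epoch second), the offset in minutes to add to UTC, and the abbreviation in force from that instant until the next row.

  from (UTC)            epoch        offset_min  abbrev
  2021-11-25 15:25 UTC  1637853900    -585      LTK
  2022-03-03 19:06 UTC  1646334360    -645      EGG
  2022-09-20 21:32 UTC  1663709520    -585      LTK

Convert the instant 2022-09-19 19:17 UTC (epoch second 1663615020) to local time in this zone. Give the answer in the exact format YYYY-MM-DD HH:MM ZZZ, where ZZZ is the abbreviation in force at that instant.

2022-09-19 08:32 EGG

Query: 2022-09-19 19:17 UTC
Rule 2/3 (EGG, -10:45): 2022-03-03 19:06 UTC ≤ query < 2022-09-20 21:32 UTC
19·60 + 17 - 645 = 512 min
512 = 0·1440 + 512; 512 = 8·60 + 32 → 08:32, same day
→ 2022-09-19 08:32 EGG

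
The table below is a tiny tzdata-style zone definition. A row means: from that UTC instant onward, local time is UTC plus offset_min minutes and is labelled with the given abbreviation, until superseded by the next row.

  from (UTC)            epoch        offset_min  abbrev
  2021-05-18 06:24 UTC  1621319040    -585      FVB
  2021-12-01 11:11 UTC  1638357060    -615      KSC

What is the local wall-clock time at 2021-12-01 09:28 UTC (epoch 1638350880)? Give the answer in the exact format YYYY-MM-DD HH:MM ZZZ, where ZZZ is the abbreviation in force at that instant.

Query: 2021-12-01 09:28 UTC
Rule 1/2 (FVB, -09:45): 2021-05-18 06:24 UTC ≤ query < 2021-12-01 11:11 UTC
9·60 + 28 - 585 = -17 min
-17 = -1·1440 + 1423; 1423 = 23·60 + 43 → 23:43, 2021-12-01 - 1 day = 2021-11-30
→ 2021-11-30 23:43 FVB

2021-11-30 23:43 FVB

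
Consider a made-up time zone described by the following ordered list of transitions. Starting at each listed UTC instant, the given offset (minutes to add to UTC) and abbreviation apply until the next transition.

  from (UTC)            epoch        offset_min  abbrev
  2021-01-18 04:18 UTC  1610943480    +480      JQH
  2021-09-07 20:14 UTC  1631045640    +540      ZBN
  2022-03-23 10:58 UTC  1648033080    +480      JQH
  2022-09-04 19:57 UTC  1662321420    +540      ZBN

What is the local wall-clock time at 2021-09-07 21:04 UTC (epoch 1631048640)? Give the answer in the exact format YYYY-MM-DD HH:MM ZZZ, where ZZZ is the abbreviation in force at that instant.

2021-09-08 06:04 ZBN

Query: 2021-09-07 21:04 UTC
Rule 2/4 (ZBN, +09:00): 2021-09-07 20:14 UTC ≤ query < 2022-03-23 10:58 UTC
21·60 + 4 + 540 = 1804 min
1804 = 1·1440 + 364; 364 = 6·60 + 4 → 06:04, 2021-09-07 + 1 day = 2021-09-08
→ 2021-09-08 06:04 ZBN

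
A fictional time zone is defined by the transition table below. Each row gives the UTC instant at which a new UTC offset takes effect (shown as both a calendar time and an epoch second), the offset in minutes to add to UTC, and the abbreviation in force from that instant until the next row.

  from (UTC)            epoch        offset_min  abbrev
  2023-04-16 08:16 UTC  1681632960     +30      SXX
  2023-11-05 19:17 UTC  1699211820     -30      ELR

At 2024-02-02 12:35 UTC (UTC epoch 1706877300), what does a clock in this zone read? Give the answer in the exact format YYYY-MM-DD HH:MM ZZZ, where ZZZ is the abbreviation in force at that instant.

2024-02-02 12:05 ELR

Query: 2024-02-02 12:35 UTC
Rule 2/2 (ELR, -00:30): 2023-11-05 19:17 UTC ≤ query < +∞
12·60 + 35 - 30 = 725 min
725 = 0·1440 + 725; 725 = 12·60 + 5 → 12:05, same day
→ 2024-02-02 12:05 ELR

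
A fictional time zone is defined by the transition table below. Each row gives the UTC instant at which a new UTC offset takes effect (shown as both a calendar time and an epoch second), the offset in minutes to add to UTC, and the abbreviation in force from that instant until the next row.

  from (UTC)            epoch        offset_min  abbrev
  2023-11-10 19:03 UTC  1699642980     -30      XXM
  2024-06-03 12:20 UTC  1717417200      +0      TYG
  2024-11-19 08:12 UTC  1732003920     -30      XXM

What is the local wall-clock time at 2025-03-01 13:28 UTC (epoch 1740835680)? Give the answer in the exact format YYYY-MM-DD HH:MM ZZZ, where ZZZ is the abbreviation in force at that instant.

Query: 2025-03-01 13:28 UTC
Rule 3/3 (XXM, -00:30): 2024-11-19 08:12 UTC ≤ query < +∞
13·60 + 28 - 30 = 778 min
778 = 0·1440 + 778; 778 = 12·60 + 58 → 12:58, same day
→ 2025-03-01 12:58 XXM

2025-03-01 12:58 XXM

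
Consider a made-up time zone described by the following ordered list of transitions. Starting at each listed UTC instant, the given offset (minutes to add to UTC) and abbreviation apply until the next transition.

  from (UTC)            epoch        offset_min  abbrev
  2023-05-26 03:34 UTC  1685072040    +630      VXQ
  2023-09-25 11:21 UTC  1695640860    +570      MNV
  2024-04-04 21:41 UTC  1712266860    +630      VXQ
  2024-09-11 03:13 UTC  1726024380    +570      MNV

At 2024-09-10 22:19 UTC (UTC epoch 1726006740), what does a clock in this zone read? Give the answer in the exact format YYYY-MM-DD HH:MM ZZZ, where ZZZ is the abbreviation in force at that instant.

2024-09-11 08:49 VXQ

Query: 2024-09-10 22:19 UTC
Rule 3/4 (VXQ, +10:30): 2024-04-04 21:41 UTC ≤ query < 2024-09-11 03:13 UTC
22·60 + 19 + 630 = 1969 min
1969 = 1·1440 + 529; 529 = 8·60 + 49 → 08:49, 2024-09-10 + 1 day = 2024-09-11
→ 2024-09-11 08:49 VXQ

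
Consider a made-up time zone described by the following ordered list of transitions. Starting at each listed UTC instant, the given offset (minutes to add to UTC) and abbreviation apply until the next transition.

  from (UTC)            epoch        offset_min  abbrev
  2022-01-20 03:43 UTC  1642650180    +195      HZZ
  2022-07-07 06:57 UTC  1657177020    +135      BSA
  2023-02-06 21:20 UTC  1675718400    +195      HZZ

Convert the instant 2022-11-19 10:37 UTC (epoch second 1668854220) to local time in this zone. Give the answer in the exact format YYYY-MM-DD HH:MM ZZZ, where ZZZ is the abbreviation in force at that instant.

Query: 2022-11-19 10:37 UTC
Rule 2/3 (BSA, +02:15): 2022-07-07 06:57 UTC ≤ query < 2023-02-06 21:20 UTC
10·60 + 37 + 135 = 772 min
772 = 0·1440 + 772; 772 = 12·60 + 52 → 12:52, same day
→ 2022-11-19 12:52 BSA

2022-11-19 12:52 BSA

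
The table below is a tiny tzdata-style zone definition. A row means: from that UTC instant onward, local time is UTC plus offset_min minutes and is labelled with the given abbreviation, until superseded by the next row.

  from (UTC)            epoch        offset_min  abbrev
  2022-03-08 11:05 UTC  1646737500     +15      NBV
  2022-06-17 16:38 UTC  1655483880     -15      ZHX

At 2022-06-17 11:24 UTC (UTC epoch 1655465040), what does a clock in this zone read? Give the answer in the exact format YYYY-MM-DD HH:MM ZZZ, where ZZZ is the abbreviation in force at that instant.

2022-06-17 11:39 NBV

Query: 2022-06-17 11:24 UTC
Rule 1/2 (NBV, +00:15): 2022-03-08 11:05 UTC ≤ query < 2022-06-17 16:38 UTC
11·60 + 24 + 15 = 699 min
699 = 0·1440 + 699; 699 = 11·60 + 39 → 11:39, same day
→ 2022-06-17 11:39 NBV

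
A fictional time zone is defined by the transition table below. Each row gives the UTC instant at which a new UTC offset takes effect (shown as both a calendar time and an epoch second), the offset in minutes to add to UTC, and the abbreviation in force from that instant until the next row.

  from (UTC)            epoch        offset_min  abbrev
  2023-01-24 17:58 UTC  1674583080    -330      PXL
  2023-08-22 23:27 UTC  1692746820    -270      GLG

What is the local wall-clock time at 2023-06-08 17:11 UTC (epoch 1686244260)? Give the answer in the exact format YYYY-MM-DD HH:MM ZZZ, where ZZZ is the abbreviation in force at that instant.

Query: 2023-06-08 17:11 UTC
Rule 1/2 (PXL, -05:30): 2023-01-24 17:58 UTC ≤ query < 2023-08-22 23:27 UTC
17·60 + 11 - 330 = 701 min
701 = 0·1440 + 701; 701 = 11·60 + 41 → 11:41, same day
→ 2023-06-08 11:41 PXL

2023-06-08 11:41 PXL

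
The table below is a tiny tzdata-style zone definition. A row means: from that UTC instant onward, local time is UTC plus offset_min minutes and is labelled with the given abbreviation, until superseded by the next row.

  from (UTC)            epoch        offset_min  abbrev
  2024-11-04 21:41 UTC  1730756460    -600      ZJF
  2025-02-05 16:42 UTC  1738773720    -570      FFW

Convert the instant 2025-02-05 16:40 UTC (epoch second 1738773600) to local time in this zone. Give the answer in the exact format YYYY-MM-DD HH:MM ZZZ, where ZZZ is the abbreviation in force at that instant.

Query: 2025-02-05 16:40 UTC
Rule 1/2 (ZJF, -10:00): 2024-11-04 21:41 UTC ≤ query < 2025-02-05 16:42 UTC
16·60 + 40 - 600 = 400 min
400 = 0·1440 + 400; 400 = 6·60 + 40 → 06:40, same day
→ 2025-02-05 06:40 ZJF

2025-02-05 06:40 ZJF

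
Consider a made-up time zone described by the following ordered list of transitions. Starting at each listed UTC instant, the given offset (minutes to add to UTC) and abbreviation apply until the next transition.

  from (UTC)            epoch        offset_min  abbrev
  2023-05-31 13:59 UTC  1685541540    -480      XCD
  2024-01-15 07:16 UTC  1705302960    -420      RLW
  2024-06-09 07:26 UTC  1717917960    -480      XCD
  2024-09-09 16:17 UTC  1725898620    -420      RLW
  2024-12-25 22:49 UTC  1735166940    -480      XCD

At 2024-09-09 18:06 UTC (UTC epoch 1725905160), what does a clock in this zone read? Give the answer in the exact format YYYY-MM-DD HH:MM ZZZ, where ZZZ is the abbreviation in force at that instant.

Query: 2024-09-09 18:06 UTC
Rule 4/5 (RLW, -07:00): 2024-09-09 16:17 UTC ≤ query < 2024-12-25 22:49 UTC
18·60 + 6 - 420 = 666 min
666 = 0·1440 + 666; 666 = 11·60 + 6 → 11:06, same day
→ 2024-09-09 11:06 RLW

2024-09-09 11:06 RLW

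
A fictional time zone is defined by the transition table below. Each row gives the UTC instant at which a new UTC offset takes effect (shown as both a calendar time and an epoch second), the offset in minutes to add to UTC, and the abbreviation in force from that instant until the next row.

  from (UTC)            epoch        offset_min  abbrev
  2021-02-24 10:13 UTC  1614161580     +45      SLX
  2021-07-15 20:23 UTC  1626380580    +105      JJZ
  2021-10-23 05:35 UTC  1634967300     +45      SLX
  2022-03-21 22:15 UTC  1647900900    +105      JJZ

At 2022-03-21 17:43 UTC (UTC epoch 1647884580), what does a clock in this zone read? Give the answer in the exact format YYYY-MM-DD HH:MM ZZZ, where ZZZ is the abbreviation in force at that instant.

2022-03-21 18:28 SLX

Query: 2022-03-21 17:43 UTC
Rule 3/4 (SLX, +00:45): 2021-10-23 05:35 UTC ≤ query < 2022-03-21 22:15 UTC
17·60 + 43 + 45 = 1108 min
1108 = 0·1440 + 1108; 1108 = 18·60 + 28 → 18:28, same day
→ 2022-03-21 18:28 SLX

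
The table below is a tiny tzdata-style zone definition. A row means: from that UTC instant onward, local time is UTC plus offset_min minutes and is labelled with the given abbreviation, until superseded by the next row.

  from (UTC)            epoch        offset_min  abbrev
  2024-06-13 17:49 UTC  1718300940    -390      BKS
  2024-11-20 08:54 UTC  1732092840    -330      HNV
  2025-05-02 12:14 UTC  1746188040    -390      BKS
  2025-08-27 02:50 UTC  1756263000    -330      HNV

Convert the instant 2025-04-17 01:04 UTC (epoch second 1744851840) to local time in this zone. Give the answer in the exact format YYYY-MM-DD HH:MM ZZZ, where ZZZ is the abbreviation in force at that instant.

2025-04-16 19:34 HNV

Query: 2025-04-17 01:04 UTC
Rule 2/4 (HNV, -05:30): 2024-11-20 08:54 UTC ≤ query < 2025-05-02 12:14 UTC
1·60 + 4 - 330 = -266 min
-266 = -1·1440 + 1174; 1174 = 19·60 + 34 → 19:34, 2025-04-17 - 1 day = 2025-04-16
→ 2025-04-16 19:34 HNV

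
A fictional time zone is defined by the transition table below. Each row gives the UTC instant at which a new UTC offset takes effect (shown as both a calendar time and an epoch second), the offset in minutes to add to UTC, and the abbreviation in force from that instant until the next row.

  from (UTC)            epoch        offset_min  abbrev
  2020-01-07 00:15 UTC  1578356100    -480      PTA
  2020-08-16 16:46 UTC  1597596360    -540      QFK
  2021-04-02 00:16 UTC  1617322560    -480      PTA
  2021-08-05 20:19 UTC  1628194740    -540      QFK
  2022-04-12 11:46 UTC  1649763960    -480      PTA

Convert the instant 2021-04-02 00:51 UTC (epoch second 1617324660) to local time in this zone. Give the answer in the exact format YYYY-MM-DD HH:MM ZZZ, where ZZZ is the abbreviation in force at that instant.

Query: 2021-04-02 00:51 UTC
Rule 3/5 (PTA, -08:00): 2021-04-02 00:16 UTC ≤ query < 2021-08-05 20:19 UTC
0·60 + 51 - 480 = -429 min
-429 = -1·1440 + 1011; 1011 = 16·60 + 51 → 16:51, 2021-04-02 - 1 day = 2021-04-01
→ 2021-04-01 16:51 PTA

2021-04-01 16:51 PTA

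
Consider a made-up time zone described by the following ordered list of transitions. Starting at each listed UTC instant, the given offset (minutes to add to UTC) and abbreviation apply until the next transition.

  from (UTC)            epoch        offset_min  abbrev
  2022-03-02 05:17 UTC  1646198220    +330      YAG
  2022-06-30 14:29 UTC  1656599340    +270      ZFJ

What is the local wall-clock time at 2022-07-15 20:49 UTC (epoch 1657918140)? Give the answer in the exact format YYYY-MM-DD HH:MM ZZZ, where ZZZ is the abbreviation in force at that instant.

Query: 2022-07-15 20:49 UTC
Rule 2/2 (ZFJ, +04:30): 2022-06-30 14:29 UTC ≤ query < +∞
20·60 + 49 + 270 = 1519 min
1519 = 1·1440 + 79; 79 = 1·60 + 19 → 01:19, 2022-07-15 + 1 day = 2022-07-16
→ 2022-07-16 01:19 ZFJ

2022-07-16 01:19 ZFJ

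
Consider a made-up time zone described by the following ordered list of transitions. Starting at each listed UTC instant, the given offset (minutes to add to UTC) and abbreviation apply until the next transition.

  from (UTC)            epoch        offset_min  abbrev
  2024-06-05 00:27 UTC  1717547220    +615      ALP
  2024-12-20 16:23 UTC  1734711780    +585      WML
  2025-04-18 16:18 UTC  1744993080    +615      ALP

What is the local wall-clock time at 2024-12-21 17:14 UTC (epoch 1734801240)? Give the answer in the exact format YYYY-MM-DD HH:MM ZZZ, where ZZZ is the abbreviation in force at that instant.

2024-12-22 02:59 WML

Query: 2024-12-21 17:14 UTC
Rule 2/3 (WML, +09:45): 2024-12-20 16:23 UTC ≤ query < 2025-04-18 16:18 UTC
17·60 + 14 + 585 = 1619 min
1619 = 1·1440 + 179; 179 = 2·60 + 59 → 02:59, 2024-12-21 + 1 day = 2024-12-22
→ 2024-12-22 02:59 WML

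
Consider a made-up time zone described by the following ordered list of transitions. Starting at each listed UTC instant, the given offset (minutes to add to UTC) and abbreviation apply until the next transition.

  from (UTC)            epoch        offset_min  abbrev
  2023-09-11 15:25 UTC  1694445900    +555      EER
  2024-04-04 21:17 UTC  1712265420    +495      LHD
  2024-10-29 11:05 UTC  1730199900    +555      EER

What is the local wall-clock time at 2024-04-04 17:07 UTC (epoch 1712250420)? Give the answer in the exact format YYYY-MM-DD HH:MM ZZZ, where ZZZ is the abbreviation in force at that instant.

2024-04-05 02:22 EER

Query: 2024-04-04 17:07 UTC
Rule 1/3 (EER, +09:15): 2023-09-11 15:25 UTC ≤ query < 2024-04-04 21:17 UTC
17·60 + 7 + 555 = 1582 min
1582 = 1·1440 + 142; 142 = 2·60 + 22 → 02:22, 2024-04-04 + 1 day = 2024-04-05
→ 2024-04-05 02:22 EER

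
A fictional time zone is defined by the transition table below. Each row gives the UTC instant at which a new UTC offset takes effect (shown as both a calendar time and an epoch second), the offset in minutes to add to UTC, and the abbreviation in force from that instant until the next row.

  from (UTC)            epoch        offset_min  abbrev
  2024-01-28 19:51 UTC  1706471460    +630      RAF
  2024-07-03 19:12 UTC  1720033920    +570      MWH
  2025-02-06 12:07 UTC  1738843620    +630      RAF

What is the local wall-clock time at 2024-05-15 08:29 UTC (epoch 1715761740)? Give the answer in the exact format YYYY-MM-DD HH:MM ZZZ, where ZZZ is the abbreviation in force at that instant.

Query: 2024-05-15 08:29 UTC
Rule 1/3 (RAF, +10:30): 2024-01-28 19:51 UTC ≤ query < 2024-07-03 19:12 UTC
8·60 + 29 + 630 = 1139 min
1139 = 0·1440 + 1139; 1139 = 18·60 + 59 → 18:59, same day
→ 2024-05-15 18:59 RAF

2024-05-15 18:59 RAF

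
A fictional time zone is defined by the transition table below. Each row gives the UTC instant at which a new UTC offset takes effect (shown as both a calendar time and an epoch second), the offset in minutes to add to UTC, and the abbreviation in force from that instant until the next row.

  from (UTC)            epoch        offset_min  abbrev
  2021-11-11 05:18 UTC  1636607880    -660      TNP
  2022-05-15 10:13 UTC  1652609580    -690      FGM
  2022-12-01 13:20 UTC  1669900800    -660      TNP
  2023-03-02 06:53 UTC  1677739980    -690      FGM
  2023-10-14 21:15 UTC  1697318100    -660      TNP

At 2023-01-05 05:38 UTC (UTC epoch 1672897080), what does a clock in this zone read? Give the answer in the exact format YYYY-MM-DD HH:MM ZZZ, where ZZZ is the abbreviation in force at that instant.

2023-01-04 18:38 TNP

Query: 2023-01-05 05:38 UTC
Rule 3/5 (TNP, -11:00): 2022-12-01 13:20 UTC ≤ query < 2023-03-02 06:53 UTC
5·60 + 38 - 660 = -322 min
-322 = -1·1440 + 1118; 1118 = 18·60 + 38 → 18:38, 2023-01-05 - 1 day = 2023-01-04
→ 2023-01-04 18:38 TNP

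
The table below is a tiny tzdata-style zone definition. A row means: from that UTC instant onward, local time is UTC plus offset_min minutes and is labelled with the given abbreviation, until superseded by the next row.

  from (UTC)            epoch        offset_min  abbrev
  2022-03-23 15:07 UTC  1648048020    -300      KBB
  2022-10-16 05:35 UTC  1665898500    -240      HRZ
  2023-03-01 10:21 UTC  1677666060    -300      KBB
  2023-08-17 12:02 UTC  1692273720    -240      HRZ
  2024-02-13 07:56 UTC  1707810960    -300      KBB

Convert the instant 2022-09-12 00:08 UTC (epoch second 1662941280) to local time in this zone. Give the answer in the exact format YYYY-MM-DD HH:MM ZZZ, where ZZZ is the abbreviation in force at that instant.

2022-09-11 19:08 KBB

Query: 2022-09-12 00:08 UTC
Rule 1/5 (KBB, -05:00): 2022-03-23 15:07 UTC ≤ query < 2022-10-16 05:35 UTC
0·60 + 8 - 300 = -292 min
-292 = -1·1440 + 1148; 1148 = 19·60 + 8 → 19:08, 2022-09-12 - 1 day = 2022-09-11
→ 2022-09-11 19:08 KBB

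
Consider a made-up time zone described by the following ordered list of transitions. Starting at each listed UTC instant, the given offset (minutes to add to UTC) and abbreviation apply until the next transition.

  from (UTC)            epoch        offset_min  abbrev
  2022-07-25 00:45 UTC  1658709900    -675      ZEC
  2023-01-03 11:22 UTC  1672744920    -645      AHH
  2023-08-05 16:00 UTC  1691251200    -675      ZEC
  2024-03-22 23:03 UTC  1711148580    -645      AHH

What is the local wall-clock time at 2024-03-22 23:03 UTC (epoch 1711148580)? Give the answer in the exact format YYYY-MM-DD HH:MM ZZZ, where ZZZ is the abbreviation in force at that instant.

Query: 2024-03-22 23:03 UTC
Rule 4/4 (AHH, -10:45): 2024-03-22 23:03 UTC ≤ query < +∞
23·60 + 3 - 645 = 738 min
738 = 0·1440 + 738; 738 = 12·60 + 18 → 12:18, same day
→ 2024-03-22 12:18 AHH

2024-03-22 12:18 AHH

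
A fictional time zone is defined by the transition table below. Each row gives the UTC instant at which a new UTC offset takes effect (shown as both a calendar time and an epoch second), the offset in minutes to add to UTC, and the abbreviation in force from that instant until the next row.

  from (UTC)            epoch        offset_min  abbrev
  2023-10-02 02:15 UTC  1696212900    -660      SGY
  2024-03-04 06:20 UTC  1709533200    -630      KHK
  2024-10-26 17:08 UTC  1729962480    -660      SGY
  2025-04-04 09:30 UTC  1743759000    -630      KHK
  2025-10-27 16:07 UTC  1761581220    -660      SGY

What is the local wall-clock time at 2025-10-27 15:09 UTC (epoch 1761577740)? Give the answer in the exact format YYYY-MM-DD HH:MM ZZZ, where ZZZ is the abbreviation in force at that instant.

Query: 2025-10-27 15:09 UTC
Rule 4/5 (KHK, -10:30): 2025-04-04 09:30 UTC ≤ query < 2025-10-27 16:07 UTC
15·60 + 9 - 630 = 279 min
279 = 0·1440 + 279; 279 = 4·60 + 39 → 04:39, same day
→ 2025-10-27 04:39 KHK

2025-10-27 04:39 KHK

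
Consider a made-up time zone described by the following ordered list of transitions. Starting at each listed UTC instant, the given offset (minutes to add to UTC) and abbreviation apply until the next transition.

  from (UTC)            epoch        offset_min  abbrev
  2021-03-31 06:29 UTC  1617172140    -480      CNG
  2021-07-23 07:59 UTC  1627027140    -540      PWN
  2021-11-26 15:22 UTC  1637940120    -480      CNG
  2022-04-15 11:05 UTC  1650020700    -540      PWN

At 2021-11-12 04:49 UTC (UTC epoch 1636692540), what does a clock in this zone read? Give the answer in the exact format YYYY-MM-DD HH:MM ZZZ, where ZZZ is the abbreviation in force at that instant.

2021-11-11 19:49 PWN

Query: 2021-11-12 04:49 UTC
Rule 2/4 (PWN, -09:00): 2021-07-23 07:59 UTC ≤ query < 2021-11-26 15:22 UTC
4·60 + 49 - 540 = -251 min
-251 = -1·1440 + 1189; 1189 = 19·60 + 49 → 19:49, 2021-11-12 - 1 day = 2021-11-11
→ 2021-11-11 19:49 PWN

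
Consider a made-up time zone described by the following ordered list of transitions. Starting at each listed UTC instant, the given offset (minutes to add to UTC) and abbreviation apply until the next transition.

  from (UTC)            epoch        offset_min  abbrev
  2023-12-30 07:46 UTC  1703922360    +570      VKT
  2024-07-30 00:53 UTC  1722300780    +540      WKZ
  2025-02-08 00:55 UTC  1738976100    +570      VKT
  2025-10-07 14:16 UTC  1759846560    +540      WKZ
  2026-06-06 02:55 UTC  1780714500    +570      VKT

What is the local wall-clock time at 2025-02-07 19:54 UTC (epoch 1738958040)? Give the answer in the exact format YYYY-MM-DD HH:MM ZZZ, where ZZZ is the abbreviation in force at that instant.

2025-02-08 04:54 WKZ

Query: 2025-02-07 19:54 UTC
Rule 2/5 (WKZ, +09:00): 2024-07-30 00:53 UTC ≤ query < 2025-02-08 00:55 UTC
19·60 + 54 + 540 = 1734 min
1734 = 1·1440 + 294; 294 = 4·60 + 54 → 04:54, 2025-02-07 + 1 day = 2025-02-08
→ 2025-02-08 04:54 WKZ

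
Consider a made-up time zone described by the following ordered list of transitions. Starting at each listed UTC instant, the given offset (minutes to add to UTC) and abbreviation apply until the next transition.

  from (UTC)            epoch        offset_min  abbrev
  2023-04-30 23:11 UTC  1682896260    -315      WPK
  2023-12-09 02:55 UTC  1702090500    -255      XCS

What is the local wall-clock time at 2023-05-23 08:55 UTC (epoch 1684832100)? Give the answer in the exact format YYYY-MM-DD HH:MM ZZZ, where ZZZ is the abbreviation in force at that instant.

Query: 2023-05-23 08:55 UTC
Rule 1/2 (WPK, -05:15): 2023-04-30 23:11 UTC ≤ query < 2023-12-09 02:55 UTC
8·60 + 55 - 315 = 220 min
220 = 0·1440 + 220; 220 = 3·60 + 40 → 03:40, same day
→ 2023-05-23 03:40 WPK

2023-05-23 03:40 WPK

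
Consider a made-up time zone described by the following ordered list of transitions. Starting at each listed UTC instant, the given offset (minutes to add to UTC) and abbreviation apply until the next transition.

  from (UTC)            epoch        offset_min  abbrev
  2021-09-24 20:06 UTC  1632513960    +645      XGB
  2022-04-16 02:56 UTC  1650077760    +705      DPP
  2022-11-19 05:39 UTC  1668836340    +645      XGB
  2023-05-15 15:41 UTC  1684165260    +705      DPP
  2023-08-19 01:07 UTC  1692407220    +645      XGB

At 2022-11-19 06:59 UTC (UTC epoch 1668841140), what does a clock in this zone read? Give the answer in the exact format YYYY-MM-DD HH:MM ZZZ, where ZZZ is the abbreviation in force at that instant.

Query: 2022-11-19 06:59 UTC
Rule 3/5 (XGB, +10:45): 2022-11-19 05:39 UTC ≤ query < 2023-05-15 15:41 UTC
6·60 + 59 + 645 = 1064 min
1064 = 0·1440 + 1064; 1064 = 17·60 + 44 → 17:44, same day
→ 2022-11-19 17:44 XGB

2022-11-19 17:44 XGB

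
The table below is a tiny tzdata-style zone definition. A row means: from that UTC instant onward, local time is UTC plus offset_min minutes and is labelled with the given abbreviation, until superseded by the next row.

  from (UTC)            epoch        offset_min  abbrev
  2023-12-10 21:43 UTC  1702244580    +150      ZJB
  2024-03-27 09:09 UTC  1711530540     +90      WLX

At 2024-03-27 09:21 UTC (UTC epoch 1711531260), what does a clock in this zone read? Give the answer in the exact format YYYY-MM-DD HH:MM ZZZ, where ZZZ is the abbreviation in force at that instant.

Query: 2024-03-27 09:21 UTC
Rule 2/2 (WLX, +01:30): 2024-03-27 09:09 UTC ≤ query < +∞
9·60 + 21 + 90 = 651 min
651 = 0·1440 + 651; 651 = 10·60 + 51 → 10:51, same day
→ 2024-03-27 10:51 WLX

2024-03-27 10:51 WLX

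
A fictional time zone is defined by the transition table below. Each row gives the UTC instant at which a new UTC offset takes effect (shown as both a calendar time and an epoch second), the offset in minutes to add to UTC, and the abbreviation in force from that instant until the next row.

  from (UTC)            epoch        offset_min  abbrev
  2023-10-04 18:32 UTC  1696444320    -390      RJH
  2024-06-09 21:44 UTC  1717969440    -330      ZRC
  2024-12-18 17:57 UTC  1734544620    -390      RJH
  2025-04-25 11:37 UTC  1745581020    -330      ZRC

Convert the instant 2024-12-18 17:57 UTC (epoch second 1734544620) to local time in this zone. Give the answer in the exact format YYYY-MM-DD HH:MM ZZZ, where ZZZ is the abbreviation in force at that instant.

2024-12-18 11:27 RJH

Query: 2024-12-18 17:57 UTC
Rule 3/4 (RJH, -06:30): 2024-12-18 17:57 UTC ≤ query < 2025-04-25 11:37 UTC
17·60 + 57 - 390 = 687 min
687 = 0·1440 + 687; 687 = 11·60 + 27 → 11:27, same day
→ 2024-12-18 11:27 RJH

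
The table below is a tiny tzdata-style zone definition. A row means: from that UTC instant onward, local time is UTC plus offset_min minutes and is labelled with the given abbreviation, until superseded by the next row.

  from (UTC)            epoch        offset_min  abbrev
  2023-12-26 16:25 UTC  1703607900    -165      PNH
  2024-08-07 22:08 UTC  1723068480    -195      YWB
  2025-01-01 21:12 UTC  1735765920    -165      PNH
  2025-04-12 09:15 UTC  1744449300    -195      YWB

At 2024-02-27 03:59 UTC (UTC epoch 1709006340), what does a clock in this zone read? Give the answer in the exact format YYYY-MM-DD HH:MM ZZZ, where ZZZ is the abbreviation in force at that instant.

Query: 2024-02-27 03:59 UTC
Rule 1/4 (PNH, -02:45): 2023-12-26 16:25 UTC ≤ query < 2024-08-07 22:08 UTC
3·60 + 59 - 165 = 74 min
74 = 0·1440 + 74; 74 = 1·60 + 14 → 01:14, same day
→ 2024-02-27 01:14 PNH

2024-02-27 01:14 PNH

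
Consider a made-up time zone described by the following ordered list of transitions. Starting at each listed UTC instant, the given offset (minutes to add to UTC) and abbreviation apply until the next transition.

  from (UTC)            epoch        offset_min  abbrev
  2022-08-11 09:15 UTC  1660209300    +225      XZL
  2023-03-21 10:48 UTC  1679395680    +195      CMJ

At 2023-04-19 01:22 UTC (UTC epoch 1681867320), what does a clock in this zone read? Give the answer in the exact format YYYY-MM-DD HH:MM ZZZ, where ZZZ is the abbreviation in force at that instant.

Query: 2023-04-19 01:22 UTC
Rule 2/2 (CMJ, +03:15): 2023-03-21 10:48 UTC ≤ query < +∞
1·60 + 22 + 195 = 277 min
277 = 0·1440 + 277; 277 = 4·60 + 37 → 04:37, same day
→ 2023-04-19 04:37 CMJ

2023-04-19 04:37 CMJ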